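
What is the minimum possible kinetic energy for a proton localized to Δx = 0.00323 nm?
497.221 meV

Localizing a particle requires giving it sufficient momentum uncertainty:

1. From uncertainty principle: Δp ≥ ℏ/(2Δx)
   Δp_min = (1.055e-34 J·s) / (2 × 3.230e-12 m)
   Δp_min = 1.632e-23 kg·m/s

2. This momentum uncertainty corresponds to kinetic energy:
   KE ≈ (Δp)²/(2m) = (1.632e-23)²/(2 × 1.673e-27 kg)
   KE = 7.966e-20 J = 497.221 meV

Tighter localization requires more energy.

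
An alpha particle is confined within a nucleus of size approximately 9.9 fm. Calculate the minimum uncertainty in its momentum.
5.326 × 10^-21 kg·m/s

Using the Heisenberg uncertainty principle:
ΔxΔp ≥ ℏ/2

With Δx ≈ L = 9.900e-15 m (the confinement size):
Δp_min = ℏ/(2Δx)
Δp_min = (1.055e-34 J·s) / (2 × 9.900e-15 m)
Δp_min = 5.326e-21 kg·m/s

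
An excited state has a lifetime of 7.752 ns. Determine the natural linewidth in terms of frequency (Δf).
10.265 MHz

Using the energy-time uncertainty principle and E = hf:
ΔEΔt ≥ ℏ/2
hΔf·Δt ≥ ℏ/2

The minimum frequency uncertainty is:
Δf = ℏ/(2hτ) = 1/(4πτ)
Δf = 1/(4π × 7.752e-09 s)
Δf = 1.027e+07 Hz = 10.265 MHz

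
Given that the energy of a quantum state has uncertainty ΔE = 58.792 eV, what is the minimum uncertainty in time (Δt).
5.598 as

Using the energy-time uncertainty principle:
ΔEΔt ≥ ℏ/2

The minimum uncertainty in time is:
Δt_min = ℏ/(2ΔE)
Δt_min = (1.055e-34 J·s) / (2 × 9.420e-18 J)
Δt_min = 5.598e-18 s = 5.598 as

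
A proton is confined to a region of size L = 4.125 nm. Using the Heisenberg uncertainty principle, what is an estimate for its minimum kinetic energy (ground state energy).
304.864 neV

Using the uncertainty principle to estimate ground state energy:

1. The position uncertainty is approximately the confinement size:
   Δx ≈ L = 4.125e-09 m

2. From ΔxΔp ≥ ℏ/2, the minimum momentum uncertainty is:
   Δp ≈ ℏ/(2L) = 1.278e-26 kg·m/s

3. The kinetic energy is approximately:
   KE ≈ (Δp)²/(2m) = (1.278e-26)²/(2 × 1.673e-27 kg)
   KE ≈ 4.884e-26 J = 304.864 neV

This is an order-of-magnitude estimate of the ground state energy.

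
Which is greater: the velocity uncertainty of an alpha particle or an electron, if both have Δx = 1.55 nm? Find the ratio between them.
The electron has the larger minimum velocity uncertainty, by a ratio of 7294.3.

For both particles, Δp_min = ℏ/(2Δx) = 3.402e-26 kg·m/s (same for both).

The velocity uncertainty is Δv = Δp/m:
- alpha particle: Δv = 3.402e-26 / 6.645e-27 = 5.120e+00 m/s = 5.120 m/s
- electron: Δv = 3.402e-26 / 9.109e-31 = 3.734e+04 m/s = 37.344 km/s

Ratio: 3.734e+04 / 5.120e+00 = 7294.3

The lighter particle has larger velocity uncertainty because Δv ∝ 1/m.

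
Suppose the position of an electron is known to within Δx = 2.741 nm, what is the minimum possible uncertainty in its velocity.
21.118 km/s

Using the Heisenberg uncertainty principle and Δp = mΔv:
ΔxΔp ≥ ℏ/2
Δx(mΔv) ≥ ℏ/2

The minimum uncertainty in velocity is:
Δv_min = ℏ/(2mΔx)
Δv_min = (1.055e-34 J·s) / (2 × 9.109e-31 kg × 2.741e-09 m)
Δv_min = 2.112e+04 m/s = 21.118 km/s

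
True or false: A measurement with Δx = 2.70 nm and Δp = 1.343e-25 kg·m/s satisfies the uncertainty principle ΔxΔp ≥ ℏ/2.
Yes, it satisfies the uncertainty principle.

Calculate the product ΔxΔp:
ΔxΔp = (2.700e-09 m) × (1.343e-25 kg·m/s)
ΔxΔp = 3.626e-34 J·s

Compare to the minimum allowed value ℏ/2:
ℏ/2 = 5.273e-35 J·s

Since ΔxΔp = 3.626e-34 J·s ≥ 5.273e-35 J·s = ℏ/2,
the measurement satisfies the uncertainty principle.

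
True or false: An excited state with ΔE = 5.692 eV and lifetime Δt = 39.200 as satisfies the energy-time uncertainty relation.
No, it violates the uncertainty relation.

Calculate the product ΔEΔt:
ΔE = 5.692 eV = 9.120e-19 J
ΔEΔt = (9.120e-19 J) × (3.920e-17 s)
ΔEΔt = 3.575e-35 J·s

Compare to the minimum allowed value ℏ/2:
ℏ/2 = 5.273e-35 J·s

Since ΔEΔt = 3.575e-35 J·s < 5.273e-35 J·s = ℏ/2,
this violates the uncertainty relation.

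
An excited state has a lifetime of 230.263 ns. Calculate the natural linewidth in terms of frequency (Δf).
345.594 kHz

Using the energy-time uncertainty principle and E = hf:
ΔEΔt ≥ ℏ/2
hΔf·Δt ≥ ℏ/2

The minimum frequency uncertainty is:
Δf = ℏ/(2hτ) = 1/(4πτ)
Δf = 1/(4π × 2.303e-07 s)
Δf = 3.456e+05 Hz = 345.594 kHz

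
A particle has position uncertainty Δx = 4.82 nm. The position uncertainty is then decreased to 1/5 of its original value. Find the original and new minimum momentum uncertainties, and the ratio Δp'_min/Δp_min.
Original Δp_min = 1.094 × 10^-26 kg·m/s; new Δp'_min = 5.470 × 10^-26 kg·m/s; ratio Δp'_min/Δp_min = 5.

From the uncertainty principle ΔxΔp ≥ ℏ/2, the minimum momentum uncertainty is Δp_min = ℏ/(2Δx).

Original (Δx = 4.82 nm = 4.820e-09 m):
Δp_min = (1.055e-34 J·s)/(2 × 4.820e-09 m) = 1.094e-26 kg·m/s

When Δx → (1/5)Δx:
Δp'_min = ℏ/(2 × (1/5)Δx) = 5 × ℏ/(2Δx) = 5 × Δp_min
Δp'_min = 5 × 1.094e-26 kg·m/s = 5.470e-26 kg·m/s

Since Δp_min ∝ 1/Δx, when Δx is decreased to 1/5 of its original value, Δp_min increases to 5 times its original value.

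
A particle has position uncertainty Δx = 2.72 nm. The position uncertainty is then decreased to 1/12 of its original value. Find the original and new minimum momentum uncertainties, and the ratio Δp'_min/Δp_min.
Original Δp_min = 1.939 × 10^-26 kg·m/s; new Δp'_min = 2.326 × 10^-25 kg·m/s; ratio Δp'_min/Δp_min = 12.

From the uncertainty principle ΔxΔp ≥ ℏ/2, the minimum momentum uncertainty is Δp_min = ℏ/(2Δx).

Original (Δx = 2.72 nm = 2.720e-09 m):
Δp_min = (1.055e-34 J·s)/(2 × 2.720e-09 m) = 1.939e-26 kg·m/s

When Δx → (1/12)Δx:
Δp'_min = ℏ/(2 × (1/12)Δx) = 12 × ℏ/(2Δx) = 12 × Δp_min
Δp'_min = 12 × 1.939e-26 kg·m/s = 2.326e-25 kg·m/s

Since Δp_min ∝ 1/Δx, when Δx is decreased to 1/12 of its original value, Δp_min increases to 12 times its original value.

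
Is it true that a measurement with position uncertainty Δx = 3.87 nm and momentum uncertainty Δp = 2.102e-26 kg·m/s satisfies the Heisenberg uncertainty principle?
Yes, it satisfies the uncertainty principle.

Calculate the product ΔxΔp:
ΔxΔp = (3.870e-09 m) × (2.102e-26 kg·m/s)
ΔxΔp = 8.135e-35 J·s

Compare to the minimum allowed value ℏ/2:
ℏ/2 = 5.273e-35 J·s

Since ΔxΔp = 8.135e-35 J·s ≥ 5.273e-35 J·s = ℏ/2,
the measurement satisfies the uncertainty principle.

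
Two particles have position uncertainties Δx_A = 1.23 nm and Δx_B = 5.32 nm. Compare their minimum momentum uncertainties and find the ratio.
Particle A has the larger minimum momentum uncertainty, by a factor of 4.33.

For each particle, the minimum momentum uncertainty is Δp_min = ℏ/(2Δx):

Particle A: Δp_A = ℏ/(2×1.230e-09 m) = 4.287e-26 kg·m/s
Particle B: Δp_B = ℏ/(2×5.320e-09 m) = 9.911e-27 kg·m/s

Ratio: Δp_A/Δp_B = 4.33

Since Δp_min ∝ 1/Δx, the particle with smaller position uncertainty (A) has larger momentum uncertainty.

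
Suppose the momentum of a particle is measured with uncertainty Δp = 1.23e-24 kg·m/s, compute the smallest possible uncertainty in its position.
42.869 pm

Using the Heisenberg uncertainty principle:
ΔxΔp ≥ ℏ/2

The minimum uncertainty in position is:
Δx_min = ℏ/(2Δp)
Δx_min = (1.055e-34 J·s) / (2 × 1.230e-24 kg·m/s)
Δx_min = 4.287e-11 m = 42.869 pm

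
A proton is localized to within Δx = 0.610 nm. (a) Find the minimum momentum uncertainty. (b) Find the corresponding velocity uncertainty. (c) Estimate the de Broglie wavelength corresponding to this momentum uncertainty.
(a) Δp_min = 8.644 × 10^-26 kg·m/s
(b) Δv_min = 51.680 m/s
(c) λ_dB = 7.665 nm

Step-by-step:

(a) From the uncertainty principle:
Δp_min = ℏ/(2Δx) = (1.055e-34 J·s)/(2 × 6.100e-10 m) = 8.644e-26 kg·m/s

(b) The velocity uncertainty:
Δv = Δp/m = (8.644e-26 kg·m/s)/(1.673e-27 kg) = 5.168e+01 m/s = 51.680 m/s

(c) The de Broglie wavelength for this momentum:
λ = h/p = (6.626e-34 J·s)/(8.644e-26 kg·m/s) = 7.665e-09 m = 7.665 nm

Note: The de Broglie wavelength is comparable to the localization size, as expected from wave-particle duality.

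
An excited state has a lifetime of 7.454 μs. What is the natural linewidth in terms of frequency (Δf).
10.676 kHz

Using the energy-time uncertainty principle and E = hf:
ΔEΔt ≥ ℏ/2
hΔf·Δt ≥ ℏ/2

The minimum frequency uncertainty is:
Δf = ℏ/(2hτ) = 1/(4πτ)
Δf = 1/(4π × 7.454e-06 s)
Δf = 1.068e+04 Hz = 10.676 kHz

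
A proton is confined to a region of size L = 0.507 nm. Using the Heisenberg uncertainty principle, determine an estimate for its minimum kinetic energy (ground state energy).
20.181 μeV

Using the uncertainty principle to estimate ground state energy:

1. The position uncertainty is approximately the confinement size:
   Δx ≈ L = 5.070e-10 m

2. From ΔxΔp ≥ ℏ/2, the minimum momentum uncertainty is:
   Δp ≈ ℏ/(2L) = 1.040e-25 kg·m/s

3. The kinetic energy is approximately:
   KE ≈ (Δp)²/(2m) = (1.040e-25)²/(2 × 1.673e-27 kg)
   KE ≈ 3.233e-24 J = 20.181 μeV

This is an order-of-magnitude estimate of the ground state energy.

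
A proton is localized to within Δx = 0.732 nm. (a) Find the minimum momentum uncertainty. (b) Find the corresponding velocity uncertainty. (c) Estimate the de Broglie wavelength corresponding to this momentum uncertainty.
(a) Δp_min = 7.203 × 10^-26 kg·m/s
(b) Δv_min = 43.066 m/s
(c) λ_dB = 9.199 nm

Step-by-step:

(a) From the uncertainty principle:
Δp_min = ℏ/(2Δx) = (1.055e-34 J·s)/(2 × 7.320e-10 m) = 7.203e-26 kg·m/s

(b) The velocity uncertainty:
Δv = Δp/m = (7.203e-26 kg·m/s)/(1.673e-27 kg) = 4.307e+01 m/s = 43.066 m/s

(c) The de Broglie wavelength for this momentum:
λ = h/p = (6.626e-34 J·s)/(7.203e-26 kg·m/s) = 9.199e-09 m = 9.199 nm

Note: The de Broglie wavelength is comparable to the localization size, as expected from wave-particle duality.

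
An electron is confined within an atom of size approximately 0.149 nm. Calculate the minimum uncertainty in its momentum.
3.539 × 10^-25 kg·m/s

Using the Heisenberg uncertainty principle:
ΔxΔp ≥ ℏ/2

With Δx ≈ L = 1.490e-10 m (the confinement size):
Δp_min = ℏ/(2Δx)
Δp_min = (1.055e-34 J·s) / (2 × 1.490e-10 m)
Δp_min = 3.539e-25 kg·m/s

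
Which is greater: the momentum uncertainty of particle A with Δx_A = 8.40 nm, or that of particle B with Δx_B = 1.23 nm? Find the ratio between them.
Particle B has the larger minimum momentum uncertainty, by a factor of 6.83.

For each particle, the minimum momentum uncertainty is Δp_min = ℏ/(2Δx):

Particle A: Δp_A = ℏ/(2×8.400e-09 m) = 6.277e-27 kg·m/s
Particle B: Δp_B = ℏ/(2×1.230e-09 m) = 4.287e-26 kg·m/s

Ratio: Δp_B/Δp_A = 6.83

Since Δp_min ∝ 1/Δx, the particle with smaller position uncertainty (B) has larger momentum uncertainty.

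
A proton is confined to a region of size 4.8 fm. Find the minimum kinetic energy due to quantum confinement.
225.150 keV

Using the uncertainty principle:

1. Position uncertainty: Δx ≈ 4.800e-15 m
2. Minimum momentum uncertainty: Δp = ℏ/(2Δx) = 1.099e-20 kg·m/s
3. Minimum kinetic energy:
   KE = (Δp)²/(2m) = (1.099e-20)²/(2 × 1.673e-27 kg)
   KE = 3.607e-14 J = 225.150 keV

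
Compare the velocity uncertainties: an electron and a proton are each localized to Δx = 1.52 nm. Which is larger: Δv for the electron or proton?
The electron has the larger minimum velocity uncertainty, by a ratio of 1836.2.

For both particles, Δp_min = ℏ/(2Δx) = 3.469e-26 kg·m/s (same for both).

The velocity uncertainty is Δv = Δp/m:
- electron: Δv = 3.469e-26 / 9.109e-31 = 3.808e+04 m/s = 38.081 km/s
- proton: Δv = 3.469e-26 / 1.673e-27 = 2.074e+01 m/s = 20.740 m/s

Ratio: 3.808e+04 / 2.074e+01 = 1836.2

The lighter particle has larger velocity uncertainty because Δv ∝ 1/m.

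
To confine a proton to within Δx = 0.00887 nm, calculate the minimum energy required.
65.934 meV

Localizing a particle requires giving it sufficient momentum uncertainty:

1. From uncertainty principle: Δp ≥ ℏ/(2Δx)
   Δp_min = (1.055e-34 J·s) / (2 × 8.870e-12 m)
   Δp_min = 5.945e-24 kg·m/s

2. This momentum uncertainty corresponds to kinetic energy:
   KE ≈ (Δp)²/(2m) = (5.945e-24)²/(2 × 1.673e-27 kg)
   KE = 1.056e-20 J = 65.934 meV

Tighter localization requires more energy.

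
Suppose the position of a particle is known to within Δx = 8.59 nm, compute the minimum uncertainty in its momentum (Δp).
6.138 × 10^-27 kg·m/s

Using the Heisenberg uncertainty principle:
ΔxΔp ≥ ℏ/2

The minimum uncertainty in momentum is:
Δp_min = ℏ/(2Δx)
Δp_min = (1.055e-34 J·s) / (2 × 8.590e-09 m)
Δp_min = 6.138e-27 kg·m/s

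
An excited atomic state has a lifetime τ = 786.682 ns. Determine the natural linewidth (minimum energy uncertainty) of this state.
418.347 peV

Using the energy-time uncertainty principle:
ΔEΔt ≥ ℏ/2

The lifetime τ represents the time uncertainty Δt.
The natural linewidth (minimum energy uncertainty) is:

ΔE = ℏ/(2τ)
ΔE = (1.055e-34 J·s) / (2 × 7.867e-07 s)
ΔE = 6.703e-29 J = 418.347 peV

This natural linewidth limits the precision of spectroscopic measurements.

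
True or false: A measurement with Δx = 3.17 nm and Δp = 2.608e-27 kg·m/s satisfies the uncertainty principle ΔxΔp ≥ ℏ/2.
No, it violates the uncertainty principle (impossible measurement).

Calculate the product ΔxΔp:
ΔxΔp = (3.170e-09 m) × (2.608e-27 kg·m/s)
ΔxΔp = 8.267e-36 J·s

Compare to the minimum allowed value ℏ/2:
ℏ/2 = 5.273e-35 J·s

Since ΔxΔp = 8.267e-36 J·s < 5.273e-35 J·s = ℏ/2,
the measurement violates the uncertainty principle.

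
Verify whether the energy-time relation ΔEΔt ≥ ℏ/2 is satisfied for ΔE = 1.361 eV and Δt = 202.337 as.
No, it violates the uncertainty relation.

Calculate the product ΔEΔt:
ΔE = 1.361 eV = 2.181e-19 J
ΔEΔt = (2.181e-19 J) × (2.023e-16 s)
ΔEΔt = 4.412e-35 J·s

Compare to the minimum allowed value ℏ/2:
ℏ/2 = 5.273e-35 J·s

Since ΔEΔt = 4.412e-35 J·s < 5.273e-35 J·s = ℏ/2,
this violates the uncertainty relation.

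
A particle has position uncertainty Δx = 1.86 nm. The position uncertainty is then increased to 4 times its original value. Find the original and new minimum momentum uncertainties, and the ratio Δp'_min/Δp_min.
Original Δp_min = 2.835 × 10^-26 kg·m/s; new Δp'_min = 7.087 × 10^-27 kg·m/s; ratio Δp'_min/Δp_min = 1/4.

From the uncertainty principle ΔxΔp ≥ ℏ/2, the minimum momentum uncertainty is Δp_min = ℏ/(2Δx).

Original (Δx = 1.86 nm = 1.860e-09 m):
Δp_min = (1.055e-34 J·s)/(2 × 1.860e-09 m) = 2.835e-26 kg·m/s

When Δx → 4Δx:
Δp'_min = ℏ/(2 × 4Δx) = (1/4) × ℏ/(2Δx) = (1/4) × Δp_min
Δp'_min = 1/4 × 2.835e-26 kg·m/s = 7.087e-27 kg·m/s

Since Δp_min ∝ 1/Δx, when Δx is increased to 4 times its original value, Δp_min decreases to 1/4 of its original value.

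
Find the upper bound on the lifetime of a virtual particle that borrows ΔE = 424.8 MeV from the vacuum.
7.747 × 10^-25 s

Using the energy-time uncertainty principle:
ΔEΔt ≥ ℏ/2

For a virtual particle borrowing energy ΔE, the maximum lifetime is:
Δt_max = ℏ/(2ΔE)

Converting energy:
ΔE = 424.8 MeV = 6.806e-11 J

Δt_max = (1.055e-34 J·s) / (2 × 6.806e-11 J)
Δt_max = 7.747e-25 s = 7.747 × 10^-25 s

Virtual particles with higher borrowed energy exist for shorter times.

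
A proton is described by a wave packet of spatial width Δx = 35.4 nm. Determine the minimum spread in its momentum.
1.490 × 10^-27 kg·m/s

For a wave packet, the spatial width Δx and momentum spread Δp are related by the uncertainty principle:
ΔxΔp ≥ ℏ/2

The minimum momentum spread is:
Δp_min = ℏ/(2Δx)
Δp_min = (1.055e-34 J·s) / (2 × 3.540e-08 m)
Δp_min = 1.490e-27 kg·m/s

A wave packet cannot have both a well-defined position and well-defined momentum.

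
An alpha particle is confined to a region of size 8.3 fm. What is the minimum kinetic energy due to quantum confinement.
18.955 keV

Using the uncertainty principle:

1. Position uncertainty: Δx ≈ 8.300e-15 m
2. Minimum momentum uncertainty: Δp = ℏ/(2Δx) = 6.353e-21 kg·m/s
3. Minimum kinetic energy:
   KE = (Δp)²/(2m) = (6.353e-21)²/(2 × 6.645e-27 kg)
   KE = 3.037e-15 J = 18.955 keV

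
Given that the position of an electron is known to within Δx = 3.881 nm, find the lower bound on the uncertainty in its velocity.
14.915 km/s

Using the Heisenberg uncertainty principle and Δp = mΔv:
ΔxΔp ≥ ℏ/2
Δx(mΔv) ≥ ℏ/2

The minimum uncertainty in velocity is:
Δv_min = ℏ/(2mΔx)
Δv_min = (1.055e-34 J·s) / (2 × 9.109e-31 kg × 3.881e-09 m)
Δv_min = 1.491e+04 m/s = 14.915 km/s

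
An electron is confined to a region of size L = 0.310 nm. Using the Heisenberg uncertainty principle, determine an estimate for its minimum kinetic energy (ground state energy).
99.115 meV

Using the uncertainty principle to estimate ground state energy:

1. The position uncertainty is approximately the confinement size:
   Δx ≈ L = 3.100e-10 m

2. From ΔxΔp ≥ ℏ/2, the minimum momentum uncertainty is:
   Δp ≈ ℏ/(2L) = 1.701e-25 kg·m/s

3. The kinetic energy is approximately:
   KE ≈ (Δp)²/(2m) = (1.701e-25)²/(2 × 9.109e-31 kg)
   KE ≈ 1.588e-20 J = 99.115 meV

This is an order-of-magnitude estimate of the ground state energy.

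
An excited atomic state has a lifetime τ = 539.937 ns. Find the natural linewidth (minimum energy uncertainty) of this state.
609.527 peV

Using the energy-time uncertainty principle:
ΔEΔt ≥ ℏ/2

The lifetime τ represents the time uncertainty Δt.
The natural linewidth (minimum energy uncertainty) is:

ΔE = ℏ/(2τ)
ΔE = (1.055e-34 J·s) / (2 × 5.399e-07 s)
ΔE = 9.766e-29 J = 609.527 peV

This natural linewidth limits the precision of spectroscopic measurements.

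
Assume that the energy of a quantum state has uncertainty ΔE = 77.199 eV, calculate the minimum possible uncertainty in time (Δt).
4.263 as

Using the energy-time uncertainty principle:
ΔEΔt ≥ ℏ/2

The minimum uncertainty in time is:
Δt_min = ℏ/(2ΔE)
Δt_min = (1.055e-34 J·s) / (2 × 1.237e-17 J)
Δt_min = 4.263e-18 s = 4.263 as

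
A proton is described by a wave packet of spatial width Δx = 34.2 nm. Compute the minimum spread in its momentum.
1.542 × 10^-27 kg·m/s

For a wave packet, the spatial width Δx and momentum spread Δp are related by the uncertainty principle:
ΔxΔp ≥ ℏ/2

The minimum momentum spread is:
Δp_min = ℏ/(2Δx)
Δp_min = (1.055e-34 J·s) / (2 × 3.420e-08 m)
Δp_min = 1.542e-27 kg·m/s

A wave packet cannot have both a well-defined position and well-defined momentum.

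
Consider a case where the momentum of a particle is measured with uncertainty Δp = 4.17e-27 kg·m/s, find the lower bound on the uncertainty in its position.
12.645 nm

Using the Heisenberg uncertainty principle:
ΔxΔp ≥ ℏ/2

The minimum uncertainty in position is:
Δx_min = ℏ/(2Δp)
Δx_min = (1.055e-34 J·s) / (2 × 4.170e-27 kg·m/s)
Δx_min = 1.264e-08 m = 12.645 nm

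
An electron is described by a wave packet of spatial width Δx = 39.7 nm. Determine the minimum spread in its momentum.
1.328 × 10^-27 kg·m/s

For a wave packet, the spatial width Δx and momentum spread Δp are related by the uncertainty principle:
ΔxΔp ≥ ℏ/2

The minimum momentum spread is:
Δp_min = ℏ/(2Δx)
Δp_min = (1.055e-34 J·s) / (2 × 3.970e-08 m)
Δp_min = 1.328e-27 kg·m/s

A wave packet cannot have both a well-defined position and well-defined momentum.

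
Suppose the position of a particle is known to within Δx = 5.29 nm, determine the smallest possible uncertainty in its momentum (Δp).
9.968 × 10^-27 kg·m/s

Using the Heisenberg uncertainty principle:
ΔxΔp ≥ ℏ/2

The minimum uncertainty in momentum is:
Δp_min = ℏ/(2Δx)
Δp_min = (1.055e-34 J·s) / (2 × 5.290e-09 m)
Δp_min = 9.968e-27 kg·m/s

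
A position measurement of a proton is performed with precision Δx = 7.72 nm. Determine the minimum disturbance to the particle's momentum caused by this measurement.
6.830 × 10^-27 kg·m/s

The uncertainty principle implies that measuring position disturbs momentum:
ΔxΔp ≥ ℏ/2

When we measure position with precision Δx, we necessarily introduce a momentum uncertainty:
Δp ≥ ℏ/(2Δx)
Δp_min = (1.055e-34 J·s) / (2 × 7.720e-09 m)
Δp_min = 6.830e-27 kg·m/s

The more precisely we measure position, the greater the momentum disturbance.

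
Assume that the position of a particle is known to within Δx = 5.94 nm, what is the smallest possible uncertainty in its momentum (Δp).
8.877 × 10^-27 kg·m/s

Using the Heisenberg uncertainty principle:
ΔxΔp ≥ ℏ/2

The minimum uncertainty in momentum is:
Δp_min = ℏ/(2Δx)
Δp_min = (1.055e-34 J·s) / (2 × 5.940e-09 m)
Δp_min = 8.877e-27 kg·m/s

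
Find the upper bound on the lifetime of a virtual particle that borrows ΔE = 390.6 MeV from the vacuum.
8.426 × 10^-25 s

Using the energy-time uncertainty principle:
ΔEΔt ≥ ℏ/2

For a virtual particle borrowing energy ΔE, the maximum lifetime is:
Δt_max = ℏ/(2ΔE)

Converting energy:
ΔE = 390.6 MeV = 6.258e-11 J

Δt_max = (1.055e-34 J·s) / (2 × 6.258e-11 J)
Δt_max = 8.426e-25 s = 8.426 × 10^-25 s

Virtual particles with higher borrowed energy exist for shorter times.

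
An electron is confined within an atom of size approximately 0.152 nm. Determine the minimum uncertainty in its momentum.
3.469 × 10^-25 kg·m/s

Using the Heisenberg uncertainty principle:
ΔxΔp ≥ ℏ/2

With Δx ≈ L = 1.520e-10 m (the confinement size):
Δp_min = ℏ/(2Δx)
Δp_min = (1.055e-34 J·s) / (2 × 1.520e-10 m)
Δp_min = 3.469e-25 kg·m/s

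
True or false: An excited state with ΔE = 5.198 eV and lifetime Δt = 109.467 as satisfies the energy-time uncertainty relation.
Yes, it satisfies the uncertainty relation.

Calculate the product ΔEΔt:
ΔE = 5.198 eV = 8.328e-19 J
ΔEΔt = (8.328e-19 J) × (1.095e-16 s)
ΔEΔt = 9.117e-35 J·s

Compare to the minimum allowed value ℏ/2:
ℏ/2 = 5.273e-35 J·s

Since ΔEΔt = 9.117e-35 J·s ≥ 5.273e-35 J·s = ℏ/2,
this satisfies the uncertainty relation.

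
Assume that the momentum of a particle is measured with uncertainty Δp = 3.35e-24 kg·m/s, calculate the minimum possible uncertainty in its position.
15.740 pm

Using the Heisenberg uncertainty principle:
ΔxΔp ≥ ℏ/2

The minimum uncertainty in position is:
Δx_min = ℏ/(2Δp)
Δx_min = (1.055e-34 J·s) / (2 × 3.350e-24 kg·m/s)
Δx_min = 1.574e-11 m = 15.740 pm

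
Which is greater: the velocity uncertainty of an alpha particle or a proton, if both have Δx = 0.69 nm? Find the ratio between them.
The proton has the larger minimum velocity uncertainty, by a ratio of 4.0.

For both particles, Δp_min = ℏ/(2Δx) = 7.642e-26 kg·m/s (same for both).

The velocity uncertainty is Δv = Δp/m:
- alpha particle: Δv = 7.642e-26 / 6.645e-27 = 1.150e+01 m/s = 11.501 m/s
- proton: Δv = 7.642e-26 / 1.673e-27 = 4.569e+01 m/s = 45.688 m/s

Ratio: 4.569e+01 / 1.150e+01 = 4.0

The lighter particle has larger velocity uncertainty because Δv ∝ 1/m.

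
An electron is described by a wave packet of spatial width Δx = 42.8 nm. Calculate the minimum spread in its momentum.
1.232 × 10^-27 kg·m/s

For a wave packet, the spatial width Δx and momentum spread Δp are related by the uncertainty principle:
ΔxΔp ≥ ℏ/2

The minimum momentum spread is:
Δp_min = ℏ/(2Δx)
Δp_min = (1.055e-34 J·s) / (2 × 4.280e-08 m)
Δp_min = 1.232e-27 kg·m/s

A wave packet cannot have both a well-defined position and well-defined momentum.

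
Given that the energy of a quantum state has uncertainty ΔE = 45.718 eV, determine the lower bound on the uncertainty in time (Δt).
7.199 as

Using the energy-time uncertainty principle:
ΔEΔt ≥ ℏ/2

The minimum uncertainty in time is:
Δt_min = ℏ/(2ΔE)
Δt_min = (1.055e-34 J·s) / (2 × 7.325e-18 J)
Δt_min = 7.199e-18 s = 7.199 as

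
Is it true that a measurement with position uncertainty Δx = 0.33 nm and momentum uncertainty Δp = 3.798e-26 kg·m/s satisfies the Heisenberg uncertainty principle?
No, it violates the uncertainty principle (impossible measurement).

Calculate the product ΔxΔp:
ΔxΔp = (3.300e-10 m) × (3.798e-26 kg·m/s)
ΔxΔp = 1.253e-35 J·s

Compare to the minimum allowed value ℏ/2:
ℏ/2 = 5.273e-35 J·s

Since ΔxΔp = 1.253e-35 J·s < 5.273e-35 J·s = ℏ/2,
the measurement violates the uncertainty principle.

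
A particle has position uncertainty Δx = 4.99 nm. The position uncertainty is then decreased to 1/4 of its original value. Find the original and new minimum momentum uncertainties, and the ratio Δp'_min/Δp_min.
Original Δp_min = 1.057 × 10^-26 kg·m/s; new Δp'_min = 4.227 × 10^-26 kg·m/s; ratio Δp'_min/Δp_min = 4.

From the uncertainty principle ΔxΔp ≥ ℏ/2, the minimum momentum uncertainty is Δp_min = ℏ/(2Δx).

Original (Δx = 4.99 nm = 4.990e-09 m):
Δp_min = (1.055e-34 J·s)/(2 × 4.990e-09 m) = 1.057e-26 kg·m/s

When Δx → (1/4)Δx:
Δp'_min = ℏ/(2 × (1/4)Δx) = 4 × ℏ/(2Δx) = 4 × Δp_min
Δp'_min = 4 × 1.057e-26 kg·m/s = 4.227e-26 kg·m/s

Since Δp_min ∝ 1/Δx, when Δx is decreased to 1/4 of its original value, Δp_min increases to 4 times its original value.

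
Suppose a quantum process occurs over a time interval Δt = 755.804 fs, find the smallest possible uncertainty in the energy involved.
435.438 μeV

Using the energy-time uncertainty principle:
ΔEΔt ≥ ℏ/2

The minimum uncertainty in energy is:
ΔE_min = ℏ/(2Δt)
ΔE_min = (1.055e-34 J·s) / (2 × 7.558e-13 s)
ΔE_min = 6.976e-23 J = 435.438 μeV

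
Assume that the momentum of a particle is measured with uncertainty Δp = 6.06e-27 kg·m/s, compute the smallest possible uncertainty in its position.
8.701 nm

Using the Heisenberg uncertainty principle:
ΔxΔp ≥ ℏ/2

The minimum uncertainty in position is:
Δx_min = ℏ/(2Δp)
Δx_min = (1.055e-34 J·s) / (2 × 6.060e-27 kg·m/s)
Δx_min = 8.701e-09 m = 8.701 nm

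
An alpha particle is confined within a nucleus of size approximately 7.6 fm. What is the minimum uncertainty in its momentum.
6.938 × 10^-21 kg·m/s

Using the Heisenberg uncertainty principle:
ΔxΔp ≥ ℏ/2

With Δx ≈ L = 7.600e-15 m (the confinement size):
Δp_min = ℏ/(2Δx)
Δp_min = (1.055e-34 J·s) / (2 × 7.600e-15 m)
Δp_min = 6.938e-21 kg·m/s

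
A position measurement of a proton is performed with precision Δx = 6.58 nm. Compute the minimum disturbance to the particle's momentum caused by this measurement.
8.013 × 10^-27 kg·m/s

The uncertainty principle implies that measuring position disturbs momentum:
ΔxΔp ≥ ℏ/2

When we measure position with precision Δx, we necessarily introduce a momentum uncertainty:
Δp ≥ ℏ/(2Δx)
Δp_min = (1.055e-34 J·s) / (2 × 6.580e-09 m)
Δp_min = 8.013e-27 kg·m/s

The more precisely we measure position, the greater the momentum disturbance.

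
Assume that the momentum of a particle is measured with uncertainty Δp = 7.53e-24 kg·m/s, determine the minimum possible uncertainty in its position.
7.002 pm

Using the Heisenberg uncertainty principle:
ΔxΔp ≥ ℏ/2

The minimum uncertainty in position is:
Δx_min = ℏ/(2Δp)
Δx_min = (1.055e-34 J·s) / (2 × 7.530e-24 kg·m/s)
Δx_min = 7.002e-12 m = 7.002 pm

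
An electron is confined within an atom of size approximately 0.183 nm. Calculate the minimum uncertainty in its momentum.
2.881 × 10^-25 kg·m/s

Using the Heisenberg uncertainty principle:
ΔxΔp ≥ ℏ/2

With Δx ≈ L = 1.830e-10 m (the confinement size):
Δp_min = ℏ/(2Δx)
Δp_min = (1.055e-34 J·s) / (2 × 1.830e-10 m)
Δp_min = 2.881e-25 kg·m/s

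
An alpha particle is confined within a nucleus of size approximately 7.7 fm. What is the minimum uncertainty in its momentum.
6.848 × 10^-21 kg·m/s

Using the Heisenberg uncertainty principle:
ΔxΔp ≥ ℏ/2

With Δx ≈ L = 7.700e-15 m (the confinement size):
Δp_min = ℏ/(2Δx)
Δp_min = (1.055e-34 J·s) / (2 × 7.700e-15 m)
Δp_min = 6.848e-21 kg·m/s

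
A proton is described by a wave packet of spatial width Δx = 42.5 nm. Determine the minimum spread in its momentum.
1.241 × 10^-27 kg·m/s

For a wave packet, the spatial width Δx and momentum spread Δp are related by the uncertainty principle:
ΔxΔp ≥ ℏ/2

The minimum momentum spread is:
Δp_min = ℏ/(2Δx)
Δp_min = (1.055e-34 J·s) / (2 × 4.250e-08 m)
Δp_min = 1.241e-27 kg·m/s

A wave packet cannot have both a well-defined position and well-defined momentum.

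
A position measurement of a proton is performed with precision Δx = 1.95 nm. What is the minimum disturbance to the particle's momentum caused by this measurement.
2.704 × 10^-26 kg·m/s

The uncertainty principle implies that measuring position disturbs momentum:
ΔxΔp ≥ ℏ/2

When we measure position with precision Δx, we necessarily introduce a momentum uncertainty:
Δp ≥ ℏ/(2Δx)
Δp_min = (1.055e-34 J·s) / (2 × 1.950e-09 m)
Δp_min = 2.704e-26 kg·m/s

The more precisely we measure position, the greater the momentum disturbance.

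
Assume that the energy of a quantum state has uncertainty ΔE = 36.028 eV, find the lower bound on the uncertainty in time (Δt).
9.135 as

Using the energy-time uncertainty principle:
ΔEΔt ≥ ℏ/2

The minimum uncertainty in time is:
Δt_min = ℏ/(2ΔE)
Δt_min = (1.055e-34 J·s) / (2 × 5.772e-18 J)
Δt_min = 9.135e-18 s = 9.135 as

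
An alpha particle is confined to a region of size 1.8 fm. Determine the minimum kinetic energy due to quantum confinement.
403.027 keV

Using the uncertainty principle:

1. Position uncertainty: Δx ≈ 1.800e-15 m
2. Minimum momentum uncertainty: Δp = ℏ/(2Δx) = 2.929e-20 kg·m/s
3. Minimum kinetic energy:
   KE = (Δp)²/(2m) = (2.929e-20)²/(2 × 6.645e-27 kg)
   KE = 6.457e-14 J = 403.027 keV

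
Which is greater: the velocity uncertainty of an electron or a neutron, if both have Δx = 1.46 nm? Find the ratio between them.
The electron has the larger minimum velocity uncertainty, by a ratio of 1838.7.

For both particles, Δp_min = ℏ/(2Δx) = 3.612e-26 kg·m/s (same for both).

The velocity uncertainty is Δv = Δp/m:
- electron: Δv = 3.612e-26 / 9.109e-31 = 3.965e+04 m/s = 39.646 km/s
- neutron: Δv = 3.612e-26 / 1.675e-27 = 2.156e+01 m/s = 21.562 m/s

Ratio: 3.965e+04 / 2.156e+01 = 1838.7

The lighter particle has larger velocity uncertainty because Δv ∝ 1/m.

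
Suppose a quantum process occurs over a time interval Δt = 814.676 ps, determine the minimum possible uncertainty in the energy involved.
403.972 neV

Using the energy-time uncertainty principle:
ΔEΔt ≥ ℏ/2

The minimum uncertainty in energy is:
ΔE_min = ℏ/(2Δt)
ΔE_min = (1.055e-34 J·s) / (2 × 8.147e-10 s)
ΔE_min = 6.472e-26 J = 403.972 neV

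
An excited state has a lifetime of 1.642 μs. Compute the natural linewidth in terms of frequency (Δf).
48.464 kHz

Using the energy-time uncertainty principle and E = hf:
ΔEΔt ≥ ℏ/2
hΔf·Δt ≥ ℏ/2

The minimum frequency uncertainty is:
Δf = ℏ/(2hτ) = 1/(4πτ)
Δf = 1/(4π × 1.642e-06 s)
Δf = 4.846e+04 Hz = 48.464 kHz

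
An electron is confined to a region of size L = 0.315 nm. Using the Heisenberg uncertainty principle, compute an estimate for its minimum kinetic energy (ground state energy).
95.994 meV

Using the uncertainty principle to estimate ground state energy:

1. The position uncertainty is approximately the confinement size:
   Δx ≈ L = 3.150e-10 m

2. From ΔxΔp ≥ ℏ/2, the minimum momentum uncertainty is:
   Δp ≈ ℏ/(2L) = 1.674e-25 kg·m/s

3. The kinetic energy is approximately:
   KE ≈ (Δp)²/(2m) = (1.674e-25)²/(2 × 9.109e-31 kg)
   KE ≈ 1.538e-20 J = 95.994 meV

This is an order-of-magnitude estimate of the ground state energy.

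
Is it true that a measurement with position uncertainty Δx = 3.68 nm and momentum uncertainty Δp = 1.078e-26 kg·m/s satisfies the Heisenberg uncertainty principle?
No, it violates the uncertainty principle (impossible measurement).

Calculate the product ΔxΔp:
ΔxΔp = (3.680e-09 m) × (1.078e-26 kg·m/s)
ΔxΔp = 3.967e-35 J·s

Compare to the minimum allowed value ℏ/2:
ℏ/2 = 5.273e-35 J·s

Since ΔxΔp = 3.967e-35 J·s < 5.273e-35 J·s = ℏ/2,
the measurement violates the uncertainty principle.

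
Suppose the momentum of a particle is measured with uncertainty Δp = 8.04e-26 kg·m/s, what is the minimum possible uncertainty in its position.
655.828 pm

Using the Heisenberg uncertainty principle:
ΔxΔp ≥ ℏ/2

The minimum uncertainty in position is:
Δx_min = ℏ/(2Δp)
Δx_min = (1.055e-34 J·s) / (2 × 8.040e-26 kg·m/s)
Δx_min = 6.558e-10 m = 655.828 pm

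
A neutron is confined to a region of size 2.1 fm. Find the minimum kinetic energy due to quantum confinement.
1.175 MeV

Using the uncertainty principle:

1. Position uncertainty: Δx ≈ 2.100e-15 m
2. Minimum momentum uncertainty: Δp = ℏ/(2Δx) = 2.511e-20 kg·m/s
3. Minimum kinetic energy:
   KE = (Δp)²/(2m) = (2.511e-20)²/(2 × 1.675e-27 kg)
   KE = 1.882e-13 J = 1.175 MeV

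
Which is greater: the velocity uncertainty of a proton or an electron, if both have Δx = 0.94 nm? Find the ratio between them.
The electron has the larger minimum velocity uncertainty, by a ratio of 1836.2.

For both particles, Δp_min = ℏ/(2Δx) = 5.609e-26 kg·m/s (same for both).

The velocity uncertainty is Δv = Δp/m:
- proton: Δv = 5.609e-26 / 1.673e-27 = 3.354e+01 m/s = 33.537 m/s
- electron: Δv = 5.609e-26 / 9.109e-31 = 6.158e+04 m/s = 61.579 km/s

Ratio: 6.158e+04 / 3.354e+01 = 1836.2

The lighter particle has larger velocity uncertainty because Δv ∝ 1/m.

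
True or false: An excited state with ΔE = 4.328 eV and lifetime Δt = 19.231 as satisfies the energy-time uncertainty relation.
No, it violates the uncertainty relation.

Calculate the product ΔEΔt:
ΔE = 4.328 eV = 6.934e-19 J
ΔEΔt = (6.934e-19 J) × (1.923e-17 s)
ΔEΔt = 1.334e-35 J·s

Compare to the minimum allowed value ℏ/2:
ℏ/2 = 5.273e-35 J·s

Since ΔEΔt = 1.334e-35 J·s < 5.273e-35 J·s = ℏ/2,
this violates the uncertainty relation.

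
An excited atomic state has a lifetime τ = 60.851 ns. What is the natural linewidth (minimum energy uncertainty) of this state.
5.408 neV

Using the energy-time uncertainty principle:
ΔEΔt ≥ ℏ/2

The lifetime τ represents the time uncertainty Δt.
The natural linewidth (minimum energy uncertainty) is:

ΔE = ℏ/(2τ)
ΔE = (1.055e-34 J·s) / (2 × 6.085e-08 s)
ΔE = 8.665e-28 J = 5.408 neV

This natural linewidth limits the precision of spectroscopic measurements.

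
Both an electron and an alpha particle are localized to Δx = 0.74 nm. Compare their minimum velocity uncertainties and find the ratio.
The electron has the larger minimum velocity uncertainty, by a ratio of 7294.3.

For both particles, Δp_min = ℏ/(2Δx) = 7.125e-26 kg·m/s (same for both).

The velocity uncertainty is Δv = Δp/m:
- electron: Δv = 7.125e-26 / 9.109e-31 = 7.822e+04 m/s = 78.221 km/s
- alpha particle: Δv = 7.125e-26 / 6.645e-27 = 1.072e+01 m/s = 10.724 m/s

Ratio: 7.822e+04 / 1.072e+01 = 7294.3

The lighter particle has larger velocity uncertainty because Δv ∝ 1/m.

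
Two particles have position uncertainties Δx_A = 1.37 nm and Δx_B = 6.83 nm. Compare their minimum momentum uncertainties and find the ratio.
Particle A has the larger minimum momentum uncertainty, by a factor of 4.99.

For each particle, the minimum momentum uncertainty is Δp_min = ℏ/(2Δx):

Particle A: Δp_A = ℏ/(2×1.370e-09 m) = 3.849e-26 kg·m/s
Particle B: Δp_B = ℏ/(2×6.830e-09 m) = 7.720e-27 kg·m/s

Ratio: Δp_A/Δp_B = 4.99

Since Δp_min ∝ 1/Δx, the particle with smaller position uncertainty (A) has larger momentum uncertainty.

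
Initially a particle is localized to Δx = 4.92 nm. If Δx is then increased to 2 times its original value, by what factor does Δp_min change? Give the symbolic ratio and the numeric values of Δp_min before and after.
Original Δp_min = 1.072 × 10^-26 kg·m/s; new Δp'_min = 5.359 × 10^-27 kg·m/s; ratio Δp'_min/Δp_min = 1/2.

From the uncertainty principle ΔxΔp ≥ ℏ/2, the minimum momentum uncertainty is Δp_min = ℏ/(2Δx).

Original (Δx = 4.92 nm = 4.920e-09 m):
Δp_min = (1.055e-34 J·s)/(2 × 4.920e-09 m) = 1.072e-26 kg·m/s

When Δx → 2Δx:
Δp'_min = ℏ/(2 × 2Δx) = (1/2) × ℏ/(2Δx) = (1/2) × Δp_min
Δp'_min = 1/2 × 1.072e-26 kg·m/s = 5.359e-27 kg·m/s

Since Δp_min ∝ 1/Δx, when Δx is increased to 2 times its original value, Δp_min decreases to 1/2 of its original value.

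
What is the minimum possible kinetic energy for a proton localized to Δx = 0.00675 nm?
113.854 meV

Localizing a particle requires giving it sufficient momentum uncertainty:

1. From uncertainty principle: Δp ≥ ℏ/(2Δx)
   Δp_min = (1.055e-34 J·s) / (2 × 6.750e-12 m)
   Δp_min = 7.812e-24 kg·m/s

2. This momentum uncertainty corresponds to kinetic energy:
   KE ≈ (Δp)²/(2m) = (7.812e-24)²/(2 × 1.673e-27 kg)
   KE = 1.824e-20 J = 113.854 meV

Tighter localization requires more energy.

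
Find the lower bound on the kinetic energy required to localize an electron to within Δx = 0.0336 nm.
8.437 eV

Localizing a particle requires giving it sufficient momentum uncertainty:

1. From uncertainty principle: Δp ≥ ℏ/(2Δx)
   Δp_min = (1.055e-34 J·s) / (2 × 3.360e-11 m)
   Δp_min = 1.569e-24 kg·m/s

2. This momentum uncertainty corresponds to kinetic energy:
   KE ≈ (Δp)²/(2m) = (1.569e-24)²/(2 × 9.109e-31 kg)
   KE = 1.352e-18 J = 8.437 eV

Tighter localization requires more energy.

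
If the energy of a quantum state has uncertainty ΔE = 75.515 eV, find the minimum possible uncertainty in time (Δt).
4.358 as

Using the energy-time uncertainty principle:
ΔEΔt ≥ ℏ/2

The minimum uncertainty in time is:
Δt_min = ℏ/(2ΔE)
Δt_min = (1.055e-34 J·s) / (2 × 1.210e-17 J)
Δt_min = 4.358e-18 s = 4.358 as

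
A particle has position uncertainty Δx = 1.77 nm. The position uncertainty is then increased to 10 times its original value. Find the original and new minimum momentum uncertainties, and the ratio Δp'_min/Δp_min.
Original Δp_min = 2.979 × 10^-26 kg·m/s; new Δp'_min = 2.979 × 10^-27 kg·m/s; ratio Δp'_min/Δp_min = 1/10.

From the uncertainty principle ΔxΔp ≥ ℏ/2, the minimum momentum uncertainty is Δp_min = ℏ/(2Δx).

Original (Δx = 1.77 nm = 1.770e-09 m):
Δp_min = (1.055e-34 J·s)/(2 × 1.770e-09 m) = 2.979e-26 kg·m/s

When Δx → 10Δx:
Δp'_min = ℏ/(2 × 10Δx) = (1/10) × ℏ/(2Δx) = (1/10) × Δp_min
Δp'_min = 1/10 × 2.979e-26 kg·m/s = 2.979e-27 kg·m/s

Since Δp_min ∝ 1/Δx, when Δx is increased to 10 times its original value, Δp_min decreases to 1/10 of its original value.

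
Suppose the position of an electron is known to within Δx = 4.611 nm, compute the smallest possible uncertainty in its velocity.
12.553 km/s

Using the Heisenberg uncertainty principle and Δp = mΔv:
ΔxΔp ≥ ℏ/2
Δx(mΔv) ≥ ℏ/2

The minimum uncertainty in velocity is:
Δv_min = ℏ/(2mΔx)
Δv_min = (1.055e-34 J·s) / (2 × 9.109e-31 kg × 4.611e-09 m)
Δv_min = 1.255e+04 m/s = 12.553 km/s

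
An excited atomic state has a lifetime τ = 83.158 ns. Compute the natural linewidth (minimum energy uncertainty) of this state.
3.958 neV

Using the energy-time uncertainty principle:
ΔEΔt ≥ ℏ/2

The lifetime τ represents the time uncertainty Δt.
The natural linewidth (minimum energy uncertainty) is:

ΔE = ℏ/(2τ)
ΔE = (1.055e-34 J·s) / (2 × 8.316e-08 s)
ΔE = 6.341e-28 J = 3.958 neV

This natural linewidth limits the precision of spectroscopic measurements.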